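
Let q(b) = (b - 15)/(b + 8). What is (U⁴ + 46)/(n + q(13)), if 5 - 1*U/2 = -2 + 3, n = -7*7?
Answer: -86982/1031 ≈ -84.367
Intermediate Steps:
n = -49
U = 8 (U = 10 - 2*(-2 + 3) = 10 - 2*1 = 10 - 2 = 8)
q(b) = (-15 + b)/(8 + b)
(U⁴ + 46)/(n + q(13)) = (8⁴ + 46)/(-49 + (-15 + 13)/(8 + 13)) = (4096 + 46)/(-49 - 2/21) = 4142/(-49 + (1/21)*(-2)) = 4142/(-49 - 2/21) = 4142/(-1031/21) = 4142*(-21/1031) = -86982/1031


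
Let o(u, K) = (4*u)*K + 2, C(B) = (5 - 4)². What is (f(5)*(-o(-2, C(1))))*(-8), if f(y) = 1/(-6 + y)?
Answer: 48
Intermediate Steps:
C(B) = 1 (C(B) = 1² = 1)
o(u, K) = 2 + 4*K*u (o(u, K) = 4*K*u + 2 = 2 + 4*K*u)
(f(5)*(-o(-2, C(1))))*(-8) = ((-(2 + 4*1*(-2)))/(-6 + 5))*(-8) = ((-(2 - 8))/(-1))*(-8) = -(-1)*(-6)*(-8) = -1*6*(-8) = -6*(-8) = 48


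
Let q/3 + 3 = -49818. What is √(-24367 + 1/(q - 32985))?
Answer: I*√5632715098339/15204 ≈ 156.1*I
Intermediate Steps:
q = -149463 (q = -9 + 3*(-49818) = -9 - 149454 = -149463)
√(-24367 + 1/(q - 32985)) = √(-24367 + 1/(-149463 - 32985)) = √(-24367 + 1/(-182448)) = √(-24367 - 1/182448) = √(-4445710417/182448) = I*√5632715098339/15204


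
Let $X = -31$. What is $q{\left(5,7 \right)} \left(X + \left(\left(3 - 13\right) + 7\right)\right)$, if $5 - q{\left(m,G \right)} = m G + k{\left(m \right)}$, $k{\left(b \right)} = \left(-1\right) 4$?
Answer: $884$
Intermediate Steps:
$k{\left(b \right)} = -4$
$q{\left(m,G \right)} = 9 - G m$ ($q{\left(m,G \right)} = 5 - \left(m G - 4\right) = 5 - \left(G m - 4\right) = 5 - \left(-4 + G m\right) = 9 - G m$)
$q{\left(5,7 \right)} \left(X + \left(\left(3 - 13\right) + 7\right)\right) = \left(9 - 7 \cdot 5\right) \left(-31 + \left(\left(3 - 13\right) + 7\right)\right) = \left(9 - 35\right) \left(-31 + \left(-10 + 7\right)\right) = - 26 \left(-31 - 3\right) = \left(-26\right) \left(-34\right) = 884$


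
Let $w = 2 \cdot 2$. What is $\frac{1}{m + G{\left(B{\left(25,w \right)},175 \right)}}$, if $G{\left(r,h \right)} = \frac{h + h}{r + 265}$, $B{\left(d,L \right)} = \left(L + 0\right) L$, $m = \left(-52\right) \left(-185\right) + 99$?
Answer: $\frac{281}{2731389} \approx 0.00010288$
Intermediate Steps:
$m = 9719$ ($m = 9620 + 99 = 9719$)
$w = 4$
$B{\left(d,L \right)} = L^{2}$ ($B{\left(d,L \right)} = L L = L^{2}$)
$G{\left(r,h \right)} = \frac{2 h}{265 + r}$
$\frac{1}{m + G{\left(B{\left(25,w \right)},175 \right)}} = \frac{1}{9719 + 2 \cdot 175 \frac{1}{265 + 4^{2}}} = \frac{1}{9719 + 2 \cdot 175 \frac{1}{265 + 16}} = \frac{1}{9719 + 2 \cdot 175 \cdot \frac{1}{281}} = \frac{1}{9719 + \frac{350}{281}} = \frac{1}{\frac{2731389}{281}} = \frac{281}{2731389}$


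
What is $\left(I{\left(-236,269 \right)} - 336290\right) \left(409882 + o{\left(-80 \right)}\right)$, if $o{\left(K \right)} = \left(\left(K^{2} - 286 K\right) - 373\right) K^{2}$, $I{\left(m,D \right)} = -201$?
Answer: $-62390371760862$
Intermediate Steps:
$o{\left(K \right)} = K^{2} \left(-373 + K^{2} - 286 K\right)$ ($o{\left(K \right)} = \left(-373 + K^{2} - 286 K\right) K^{2} = K^{2} \left(-373 + K^{2} - 286 K\right)$)
$\left(I{\left(-236,269 \right)} - 336290\right) \left(409882 + o{\left(-80 \right)}\right) = \left(-201 - 336290\right) \left(409882 + \left(-80\right)^{2} \left(-373 + \left(-80\right)^{2} - -22880\right)\right) = - 336491 \left(409882 + 6400 \left(-373 + 6400 + 22880\right)\right) = - 336491 \left(409882 + 6400 \cdot 28907\right) = - 336491 \left(409882 + 185004800\right) = \left(-336491\right) 185414682 = -62390371760862$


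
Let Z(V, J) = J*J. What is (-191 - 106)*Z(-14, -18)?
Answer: -96228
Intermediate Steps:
Z(V, J) = J**2
(-191 - 106)*Z(-14, -18) = (-191 - 106)*(-18)**2 = -297*324 = -96228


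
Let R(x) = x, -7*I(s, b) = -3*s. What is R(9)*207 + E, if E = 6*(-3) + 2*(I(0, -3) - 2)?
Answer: 1841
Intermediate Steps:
I(s, b) = 3*s/7 (I(s, b) = -(-3)*s/7 = 3*s/7)
E = -22 (E = 6*(-3) + 2*((3/7)*0 - 2) = -18 + 2*(0 - 2) = -18 + 2*(-2) = -18 - 4 = -22)
R(9)*207 + E = 9*207 - 22 = 1863 - 22 = 1841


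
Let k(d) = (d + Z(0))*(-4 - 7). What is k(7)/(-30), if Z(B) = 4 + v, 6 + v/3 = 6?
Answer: 121/30 ≈ 4.0333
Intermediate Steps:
v = 0 (v = -18 + 3*6 = -18 + 18 = 0)
Z(B) = 4 (Z(B) = 4 + 0 = 4)
k(d) = -44 - 11*d (k(d) = (d + 4)*(-4 - 7) = (4 + d)*(-11) = -44 - 11*d)
k(7)/(-30) = (-44 - 11*7)/(-30) = (-44 - 77)*(-1/30) = -121*(-1/30) = 121/30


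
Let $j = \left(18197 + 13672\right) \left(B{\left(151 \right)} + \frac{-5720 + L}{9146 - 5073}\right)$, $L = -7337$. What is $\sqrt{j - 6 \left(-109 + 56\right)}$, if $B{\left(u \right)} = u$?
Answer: $\frac{2 \sqrt{19535482299441}}{4073} \approx 2170.3$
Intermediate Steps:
$j = \frac{19184054454}{4073}$ ($j = \left(18197 + 13672\right) \left(151 + \frac{-5720 - 7337}{9146 - 5073}\right) = 31869 \left(151 - \frac{13057}{4073}\right) = 31869 \cdot \frac{601966}{4073} = \frac{19184054454}{4073} \approx 4.7101 \cdot 10^{6}$)
$\sqrt{j - 6 \left(-109 + 56\right)} = \sqrt{\frac{19184054454}{4073} - 6 \left(-109 + 56\right)} = \sqrt{\frac{19184054454}{4073} - -318} = \sqrt{\frac{19184054454}{4073} + 318} = \sqrt{\frac{19185349668}{4073}} = \frac{2 \sqrt{19535482299441}}{4073}$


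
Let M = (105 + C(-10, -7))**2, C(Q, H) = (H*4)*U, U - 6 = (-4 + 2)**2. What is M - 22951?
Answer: 7674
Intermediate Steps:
U = 10 (U = 6 + (-4 + 2)**2 = 6 + (-2)**2 = 6 + 4 = 10)
C(Q, H) = 40*H (C(Q, H) = (H*4)*10 = (4*H)*10 = 40*H)
M = 30625 (M = (105 + 40*(-7))**2 = (105 - 280)**2 = (-175)**2 = 30625)
M - 22951 = 30625 - 22951 = 7674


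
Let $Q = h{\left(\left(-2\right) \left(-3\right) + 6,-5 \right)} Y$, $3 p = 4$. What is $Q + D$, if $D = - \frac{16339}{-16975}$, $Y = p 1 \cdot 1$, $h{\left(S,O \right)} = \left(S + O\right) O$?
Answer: $- \frac{2327483}{50925} \approx -45.704$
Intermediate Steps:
$p = \frac{4}{3}$ ($p = \frac{1}{3} \cdot 4 = \frac{4}{3} \approx 1.3333$)
$h{\left(S,O \right)} = O \left(O + S\right)$ ($h{\left(S,O \right)} = \left(O + S\right) O = O \left(O + S\right)$)
$Y = \frac{4}{3}$ ($Y = \frac{4}{3} \cdot 1 \cdot 1 = \frac{4}{3} \cdot 1 = \frac{4}{3} \approx 1.3333$)
$D = \frac{16339}{16975}$ ($D = \left(-16339\right) \left(- \frac{1}{16975}\right) = \frac{16339}{16975} \approx 0.96253$)
$Q = - \frac{140}{3}$ ($Q = - 5 \left(-5 + \left(\left(-2\right) \left(-3\right) + 6\right)\right) \frac{4}{3} = - 5 \left(-5 + \left(6 + 6\right)\right) \frac{4}{3} = - 5 \left(-5 + 12\right) \frac{4}{3} = \left(-5\right) 7 \cdot \frac{4}{3} = \left(-35\right) \frac{4}{3} = - \frac{140}{3} \approx -46.667$)
$Q + D = - \frac{140}{3} + \frac{16339}{16975} = - \frac{2327483}{50925}$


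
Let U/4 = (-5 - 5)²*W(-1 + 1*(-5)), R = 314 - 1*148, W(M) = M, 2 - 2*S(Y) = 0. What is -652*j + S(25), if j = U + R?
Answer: 1456569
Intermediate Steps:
S(Y) = 1 (S(Y) = 1 - ½*0 = 1 + 0 = 1)
R = 166 (R = 314 - 148 = 166)
U = -2400 (U = 4*((-5 - 5)²*(-1 + 1*(-5))) = 4*((-10)²*(-1 - 5)) = 4*(100*(-6)) = 4*(-600) = -2400)
j = -2234 (j = -2400 + 166 = -2234)
-652*j + S(25) = -652*(-2234) + 1 = 1456568 + 1 = 1456569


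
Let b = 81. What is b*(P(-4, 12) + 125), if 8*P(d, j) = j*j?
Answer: 11583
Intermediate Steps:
P(d, j) = j**2/8 (P(d, j) = (j*j)/8 = j**2/8)
b*(P(-4, 12) + 125) = 81*((1/8)*12**2 + 125) = 81*((1/8)*144 + 125) = 81*(18 + 125) = 81*143 = 11583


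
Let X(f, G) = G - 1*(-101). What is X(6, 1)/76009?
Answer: 102/76009 ≈ 0.0013419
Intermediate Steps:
X(f, G) = 101 + G (X(f, G) = G + 101 = 101 + G)
X(6, 1)/76009 = (101 + 1)/76009 = 102*(1/76009) = 102/76009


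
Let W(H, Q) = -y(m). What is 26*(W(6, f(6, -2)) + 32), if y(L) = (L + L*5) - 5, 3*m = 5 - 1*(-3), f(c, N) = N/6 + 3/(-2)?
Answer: 546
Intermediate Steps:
f(c, N) = -3/2 + N/6 (f(c, N) = N*(1/6) + 3*(-1/2) = N/6 - 3/2 = -3/2 + N/6)
m = 8/3 (m = (5 - 1*(-3))/3 = (5 + 3)/3 = (1/3)*8 = 8/3 ≈ 2.6667)
y(L) = -5 + 6*L (y(L) = (L + 5*L) - 5 = 6*L - 5 = -5 + 6*L)
W(H, Q) = -11 (W(H, Q) = -(-5 + 6*(8/3)) = -(-5 + 16) = -1*11 = -11)
26*(W(6, f(6, -2)) + 32) = 26*(-11 + 32) = 26*21 = 546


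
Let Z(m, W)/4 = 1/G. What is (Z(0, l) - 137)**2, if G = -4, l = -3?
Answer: 19044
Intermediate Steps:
Z(m, W) = -1 (Z(m, W) = 4/(-4) = 4*(-1/4) = -1)
(Z(0, l) - 137)**2 = (-1 - 137)**2 = (-138)**2 = 19044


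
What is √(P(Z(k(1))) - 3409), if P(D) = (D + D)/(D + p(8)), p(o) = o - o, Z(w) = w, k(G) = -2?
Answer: I*√3407 ≈ 58.37*I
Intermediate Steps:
p(o) = 0
P(D) = 2 (P(D) = (D + D)/(D + 0) = (2*D)/D = 2)
√(P(Z(k(1))) - 3409) = √(2 - 3409) = √(-3407) = I*√3407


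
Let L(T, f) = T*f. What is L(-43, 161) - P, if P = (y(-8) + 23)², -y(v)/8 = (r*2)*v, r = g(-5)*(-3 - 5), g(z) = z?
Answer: -26457372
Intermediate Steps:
r = 40 (r = -5*(-3 - 5) = -5*(-8) = 40)
y(v) = -640*v (y(v) = -8*40*2*v = -640*v)
P = 26450449 (P = (-640*(-8) + 23)² = (5120 + 23)² = 5143² = 26450449)
L(-43, 161) - P = -43*161 - 1*26450449 = -6923 - 26450449 = -26457372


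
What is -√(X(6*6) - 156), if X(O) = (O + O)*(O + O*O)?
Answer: -2*√23937 ≈ -309.43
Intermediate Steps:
X(O) = 2*O*(O + O²) (X(O) = (2*O)*(O + O²) = 2*O*(O + O²))
-√(X(6*6) - 156) = -√(2*(6*6)²*(1 + 6*6) - 156) = -√(2*36²*(1 + 36) - 156) = -√(2*1296*37 - 156) = -√(95904 - 156) = -√95748 = -2*√23937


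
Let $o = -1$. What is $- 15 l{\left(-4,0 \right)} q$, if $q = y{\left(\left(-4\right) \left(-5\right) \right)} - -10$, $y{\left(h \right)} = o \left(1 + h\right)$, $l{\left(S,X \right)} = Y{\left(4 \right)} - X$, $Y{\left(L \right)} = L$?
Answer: $660$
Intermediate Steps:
$l{\left(S,X \right)} = 4 - X$
$y{\left(h \right)} = -1 - h$ ($y{\left(h \right)} = - (1 + h) = -1 - h$)
$q = -11$ ($q = \left(-1 - \left(-4\right) \left(-5\right)\right) - -10 = \left(-1 - 20\right) + 10 = -21 + 10 = -11$)
$- 15 l{\left(-4,0 \right)} q = - 15 \left(4 - 0\right) \left(-11\right) = - 15 \left(4 + 0\right) \left(-11\right) = \left(-15\right) 4 \left(-11\right) = \left(-60\right) \left(-11\right) = 660$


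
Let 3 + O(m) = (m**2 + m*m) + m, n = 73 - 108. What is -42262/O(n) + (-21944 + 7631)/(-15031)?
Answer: -300358583/18127386 ≈ -16.569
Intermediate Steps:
n = -35
O(m) = -3 + m + 2*m**2 (O(m) = -3 + ((m**2 + m*m) + m) = -3 + ((m**2 + m**2) + m) = -3 + (2*m**2 + m) = -3 + (m + 2*m**2) = -3 + m + 2*m**2)
-42262/O(n) + (-21944 + 7631)/(-15031) = -42262/(-3 - 35 + 2*(-35)**2) + (-21944 + 7631)/(-15031) = -42262/(-3 - 35 + 2*1225) - 14313*(-1/15031) = -42262/(-3 - 35 + 2450) + 14313/15031 = -42262/2412 + 14313/15031 = -42262*1/2412 + 14313/15031 = -21131/1206 + 14313/15031 = -300358583/18127386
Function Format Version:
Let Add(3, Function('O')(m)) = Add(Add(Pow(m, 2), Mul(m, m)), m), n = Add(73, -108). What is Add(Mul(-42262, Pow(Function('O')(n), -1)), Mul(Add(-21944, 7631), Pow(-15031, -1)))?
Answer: Rational(-300358583, 18127386) ≈ -16.569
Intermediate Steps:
n = -35
Function('O')(m) = Add(-3, m, Mul(2, Pow(m, 2))) (Function('O')(m) = Add(-3, Add(Add(Pow(m, 2), Mul(m, m)), m)) = Add(-3, Add(Add(Pow(m, 2), Pow(m, 2)), m)) = Add(-3, Add(Mul(2, Pow(m, 2)), m)) = Add(-3, Add(m, Mul(2, Pow(m, 2)))) = Add(-3, m, Mul(2, Pow(m, 2))))
Add(Mul(-42262, Pow(Function('O')(n), -1)), Mul(Add(-21944, 7631), Pow(-15031, -1))) = Add(Mul(-42262, Pow(Add(-3, -35, Mul(2, Pow(-35, 2))), -1)), Mul(Add(-21944, 7631), Pow(-15031, -1))) = Add(Mul(-42262, Pow(Add(-3, -35, Mul(2, 1225)), -1)), Mul(-14313, Rational(-1, 15031))) = Add(Mul(-42262, Pow(Add(-3, -35, 2450), -1)), Rational(14313, 15031)) = Add(Mul(-42262, Pow(2412, -1)), Rational(14313, 15031)) = Add(Mul(-42262, Rational(1, 2412)), Rational(14313, 15031)) = Add(Rational(-21131, 1206), Rational(14313, 15031)) = Rational(-300358583, 18127386)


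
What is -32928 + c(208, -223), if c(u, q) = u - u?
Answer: -32928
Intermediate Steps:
c(u, q) = 0
-32928 + c(208, -223) = -32928 + 0 = -32928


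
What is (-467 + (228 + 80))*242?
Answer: -38478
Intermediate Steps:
(-467 + (228 + 80))*242 = (-467 + 308)*242 = -159*242 = -38478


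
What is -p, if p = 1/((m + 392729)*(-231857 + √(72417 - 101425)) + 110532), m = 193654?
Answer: I/(3*(5472908*√37 + 45318964233*I)) ≈ 7.3553e-12 + 5.403e-15*I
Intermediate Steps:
p = 1/(-135956892699 + 16418724*I*√37) (p = 1/((193654 + 392729)*(-231857 + √(72417 - 101425)) + 110532) = 1/(586383*(-231857 + √(-29008)) + 110532) = 1/(586383*(-231857 + 28*I*√37) + 110532) = 1/((-135957003231 + 16418724*I*√37) + 110532) = 1/(-135956892699 + 16418724*I*√37) ≈ -7.3553e-12 - 5.4e-15*I)
-p = -(-15106321411/2053809627402646407457 - 5472908*I*√37/6161428882207939222371) = 15106321411/2053809627402646407457 + 5472908*I*√37/6161428882207939222371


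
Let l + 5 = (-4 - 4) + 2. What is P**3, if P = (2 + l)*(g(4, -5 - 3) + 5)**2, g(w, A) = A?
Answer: -531441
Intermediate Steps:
l = -11 (l = -5 + ((-4 - 4) + 2) = -5 + (-8 + 2) = -5 - 6 = -11)
P = -81 (P = (2 - 11)*((-5 - 3) + 5)**2 = -9*(-8 + 5)**2 = -9*(-3)**2 = -9*9 = -81)
P**3 = (-81)**3 = -531441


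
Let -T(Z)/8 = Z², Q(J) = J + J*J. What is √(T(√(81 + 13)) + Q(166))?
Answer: √26970 ≈ 164.23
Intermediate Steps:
Q(J) = J + J²
T(Z) = -8*Z²
√(T(√(81 + 13)) + Q(166)) = √(-8*(√(81 + 13))² + 166*(1 + 166)) = √(-8*(√94)² + 166*167) = √(-8*94 + 27722) = √(-752 + 27722) = √26970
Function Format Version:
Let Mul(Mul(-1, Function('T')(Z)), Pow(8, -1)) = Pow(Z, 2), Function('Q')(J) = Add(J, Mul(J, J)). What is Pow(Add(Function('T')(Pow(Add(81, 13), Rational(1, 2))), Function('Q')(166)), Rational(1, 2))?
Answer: Pow(26970, Rational(1, 2)) ≈ 164.23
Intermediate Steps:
Function('Q')(J) = Add(J, Pow(J, 2))
Function('T')(Z) = Mul(-8, Pow(Z, 2))
Pow(Add(Function('T')(Pow(Add(81, 13), Rational(1, 2))), Function('Q')(166)), Rational(1, 2)) = Pow(Add(Mul(-8, Pow(Pow(Add(81, 13), Rational(1, 2)), 2)), Mul(166, Add(1, 166))), Rational(1, 2)) = Pow(Add(Mul(-8, Pow(Pow(94, Rational(1, 2)), 2)), Mul(166, 167)), Rational(1, 2)) = Pow(Add(Mul(-8, 94), 27722), Rational(1, 2)) = Pow(Add(-752, 27722), Rational(1, 2)) = Pow(26970, Rational(1, 2))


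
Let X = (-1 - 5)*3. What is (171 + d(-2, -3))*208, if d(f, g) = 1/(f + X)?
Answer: 177788/5 ≈ 35558.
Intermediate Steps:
X = -18 (X = -6*3 = -18)
d(f, g) = 1/(-18 + f) (d(f, g) = 1/(f - 18) = 1/(-18 + f))
(171 + d(-2, -3))*208 = (171 + 1/(-18 - 2))*208 = (171 + 1/(-20))*208 = (171 - 1/20)*208 = (3419/20)*208 = 177788/5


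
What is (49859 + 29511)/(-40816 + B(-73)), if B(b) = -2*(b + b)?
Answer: -39685/20262 ≈ -1.9586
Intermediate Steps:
B(b) = -4*b
(49859 + 29511)/(-40816 + B(-73)) = (49859 + 29511)/(-40816 - 4*(-73)) = 79370/(-40816 + 292) = 79370/(-40524) = 79370*(-1/40524) = -39685/20262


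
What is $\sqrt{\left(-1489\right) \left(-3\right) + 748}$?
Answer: $\sqrt{5215} \approx 72.215$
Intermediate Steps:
$\sqrt{\left(-1489\right) \left(-3\right) + 748} = \sqrt{4467 + 748} = \sqrt{5215}$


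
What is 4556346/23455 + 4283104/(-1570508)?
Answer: 1763829409862/9209066285 ≈ 191.53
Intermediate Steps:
4556346/23455 + 4283104/(-1570508) = 4556346*(1/23455) + 4283104*(-1/1570508) = 4556346/23455 - 1070776/392627 = 1763829409862/9209066285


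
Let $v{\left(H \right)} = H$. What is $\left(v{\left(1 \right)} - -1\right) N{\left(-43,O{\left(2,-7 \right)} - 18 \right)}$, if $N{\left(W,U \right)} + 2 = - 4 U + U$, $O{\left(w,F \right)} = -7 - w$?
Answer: $158$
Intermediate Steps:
$N{\left(W,U \right)} = -2 - 3 U$ ($N{\left(W,U \right)} = -2 + \left(- 4 U + U\right) = -2 - 3 U$)
$\left(v{\left(1 \right)} - -1\right) N{\left(-43,O{\left(2,-7 \right)} - 18 \right)} = \left(1 - -1\right) \left(-2 - 3 \left(\left(-7 - 2\right) - 18\right)\right) = \left(1 + 1\right) \left(-2 - 3 \left(\left(-7 - 2\right) - 18\right)\right) = 2 \left(-2 - 3 \left(-9 - 18\right)\right) = 2 \left(-2 - -81\right) = 2 \left(-2 + 81\right) = 2 \cdot 79 = 158$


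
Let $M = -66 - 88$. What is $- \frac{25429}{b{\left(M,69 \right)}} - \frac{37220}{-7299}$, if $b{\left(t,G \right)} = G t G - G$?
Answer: $\frac{9159218377}{1784028879} \approx 5.134$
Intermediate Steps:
$M = -154$ ($M = -66 - 88 = -154$)
$b{\left(t,G \right)} = - G + t G^{2}$ ($b{\left(t,G \right)} = t G^{2} - G = - G + t G^{2}$)
$- \frac{25429}{b{\left(M,69 \right)}} - \frac{37220}{-7299} = - \frac{25429}{69 \left(-1 + 69 \left(-154\right)\right)} - \frac{37220}{-7299} = - \frac{25429}{69 \left(-1 - 10626\right)} - - \frac{37220}{7299} = - \frac{25429}{69 \left(-10627\right)} + \frac{37220}{7299} = - \frac{25429}{-733263} + \frac{37220}{7299} = \left(-25429\right) \left(- \frac{1}{733263}\right) + \frac{37220}{7299} = \frac{25429}{733263} + \frac{37220}{7299} = \frac{9159218377}{1784028879}$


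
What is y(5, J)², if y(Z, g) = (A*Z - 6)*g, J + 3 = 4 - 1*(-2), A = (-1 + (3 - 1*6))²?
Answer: 49284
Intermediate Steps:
A = 16 (A = (-1 + (3 - 6))² = (-1 - 3)² = (-4)² = 16)
J = 3 (J = -3 + (4 - 1*(-2)) = -3 + (4 + 2) = -3 + 6 = 3)
y(Z, g) = g*(-6 + 16*Z) (y(Z, g) = (16*Z - 6)*g = (-6 + 16*Z)*g = g*(-6 + 16*Z))
y(5, J)² = (2*3*(-3 + 8*5))² = (2*3*(-3 + 40))² = (2*3*37)² = 222² = 49284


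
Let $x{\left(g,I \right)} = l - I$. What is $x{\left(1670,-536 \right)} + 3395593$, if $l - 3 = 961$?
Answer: $3397093$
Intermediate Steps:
$l = 964$ ($l = 3 + 961 = 964$)
$x{\left(g,I \right)} = 964 - I$
$x{\left(1670,-536 \right)} + 3395593 = \left(964 - -536\right) + 3395593 = \left(964 + 536\right) + 3395593 = 1500 + 3395593 = 3397093$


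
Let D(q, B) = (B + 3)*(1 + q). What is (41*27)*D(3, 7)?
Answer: 44280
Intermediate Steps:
D(q, B) = (1 + q)*(3 + B) (D(q, B) = (3 + B)*(1 + q) = (1 + q)*(3 + B))
(41*27)*D(3, 7) = (41*27)*(3 + 7 + 3*3 + 7*3) = 1107*(3 + 7 + 9 + 21) = 1107*40 = 44280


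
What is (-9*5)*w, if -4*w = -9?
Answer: -405/4 ≈ -101.25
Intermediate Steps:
w = 9/4 (w = -1/4*(-9) = 9/4 ≈ 2.2500)
(-9*5)*w = -9*5*(9/4) = -45*9/4 = -405/4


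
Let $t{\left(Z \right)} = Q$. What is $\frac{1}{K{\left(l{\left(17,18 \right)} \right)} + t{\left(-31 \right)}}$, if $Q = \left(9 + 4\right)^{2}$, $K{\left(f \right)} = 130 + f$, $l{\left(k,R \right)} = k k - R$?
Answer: $\frac{1}{570} \approx 0.0017544$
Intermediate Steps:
$l{\left(k,R \right)} = k^{2} - R$
$Q = 169$ ($Q = 13^{2} = 169$)
$t{\left(Z \right)} = 169$
$\frac{1}{K{\left(l{\left(17,18 \right)} \right)} + t{\left(-31 \right)}} = \frac{1}{\left(130 + \left(17^{2} - 18\right)\right) + 169} = \frac{1}{\left(130 + \left(289 - 18\right)\right) + 169} = \frac{1}{\left(130 + 271\right) + 169} = \frac{1}{401 + 169} = \frac{1}{570}$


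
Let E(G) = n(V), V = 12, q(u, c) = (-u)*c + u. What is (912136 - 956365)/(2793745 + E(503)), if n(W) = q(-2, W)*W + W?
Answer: -44229/2794021 ≈ -0.015830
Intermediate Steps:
q(u, c) = u - c*u (q(u, c) = -c*u + u = u - c*u)
n(W) = W + W*(-2 + 2*W) (n(W) = (-2*(1 - W))*W + W = (-2 + 2*W)*W + W = W*(-2 + 2*W) + W = W + W*(-2 + 2*W))
E(G) = 276 (E(G) = 12*(-1 + 2*12) = 12*(-1 + 24) = 12*23 = 276)
(912136 - 956365)/(2793745 + E(503)) = (912136 - 956365)/(2793745 + 276) = -44229/2794021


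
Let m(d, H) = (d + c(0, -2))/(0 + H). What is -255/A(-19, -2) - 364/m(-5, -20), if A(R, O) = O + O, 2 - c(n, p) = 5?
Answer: -3385/4 ≈ -846.25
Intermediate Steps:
c(n, p) = -3 (c(n, p) = 2 - 1*5 = 2 - 5 = -3)
A(R, O) = 2*O
m(d, H) = (-3 + d)/H (m(d, H) = (d - 3)/(0 + H) = (-3 + d)/H)
-255/A(-19, -2) - 364/m(-5, -20) = -255/(2*(-2)) - 364*(-20/(-3 - 5)) = -255/(-4) - 364/((-1/20*(-8))) = -255*(-¼) - 364/⅖ = 255/4 - 364*5/2 = 255/4 - 910 = -3385/4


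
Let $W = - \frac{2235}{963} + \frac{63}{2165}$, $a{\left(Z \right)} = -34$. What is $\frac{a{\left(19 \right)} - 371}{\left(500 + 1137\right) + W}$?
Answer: $- \frac{281460825}{1136065003} \approx -0.24775$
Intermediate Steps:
$W = - \frac{1592702}{694965}$ ($W = \left(-2235\right) \frac{1}{963} + 63 \cdot \frac{1}{2165} = - \frac{745}{321} + \frac{63}{2165} = - \frac{1592702}{694965} \approx -2.2918$)
$\frac{a{\left(19 \right)} - 371}{\left(500 + 1137\right) + W} = \frac{-34 - 371}{\left(500 + 1137\right) - \frac{1592702}{694965}} = - \frac{405}{1637 - \frac{1592702}{694965}} = - \frac{405}{\frac{1136065003}{694965}} = \left(-405\right) \frac{694965}{1136065003} = - \frac{281460825}{1136065003}$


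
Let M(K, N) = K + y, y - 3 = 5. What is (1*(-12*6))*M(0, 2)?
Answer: -576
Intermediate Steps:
y = 8 (y = 3 + 5 = 8)
M(K, N) = 8 + K (M(K, N) = K + 8 = 8 + K)
(1*(-12*6))*M(0, 2) = (1*(-12*6))*(8 + 0) = (1*(-72))*8 = -72*8 = -576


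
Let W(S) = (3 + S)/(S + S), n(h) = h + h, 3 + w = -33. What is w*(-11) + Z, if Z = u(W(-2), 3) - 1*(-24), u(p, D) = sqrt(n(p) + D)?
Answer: 420 + sqrt(10)/2 ≈ 421.58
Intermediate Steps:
w = -36 (w = -3 - 33 = -36)
n(h) = 2*h
W(S) = (3 + S)/(2*S) (W(S) = (3 + S)/((2*S)) = (3 + S)*(1/(2*S)) = (3 + S)/(2*S))
u(p, D) = sqrt(D + 2*p) (u(p, D) = sqrt(2*p + D) = sqrt(D + 2*p))
Z = 24 + sqrt(10)/2 (Z = sqrt(3 + 2*((1/2)*(3 - 2)/(-2))) - 1*(-24) = sqrt(3 + 2*((1/2)*(-1/2)*1)) + 24 = sqrt(3 + 2*(-1/4)) + 24 = sqrt(3 - 1/2) + 24 = sqrt(5/2) + 24 = sqrt(10)/2 + 24 = 24 + sqrt(10)/2 ≈ 25.581)
w*(-11) + Z = -36*(-11) + (24 + sqrt(10)/2) = 396 + (24 + sqrt(10)/2) = 420 + sqrt(10)/2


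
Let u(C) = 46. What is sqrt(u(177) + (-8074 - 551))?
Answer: I*sqrt(8579) ≈ 92.623*I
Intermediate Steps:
sqrt(u(177) + (-8074 - 551)) = sqrt(46 + (-8074 - 551)) = sqrt(46 - 8625) = sqrt(-8579) = I*sqrt(8579)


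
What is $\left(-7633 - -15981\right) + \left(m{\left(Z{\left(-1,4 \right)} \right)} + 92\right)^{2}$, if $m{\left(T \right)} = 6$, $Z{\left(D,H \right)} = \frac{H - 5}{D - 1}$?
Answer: $17952$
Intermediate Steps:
$Z{\left(D,H \right)} = \frac{-5 + H}{-1 + D}$
$\left(-7633 - -15981\right) + \left(m{\left(Z{\left(-1,4 \right)} \right)} + 92\right)^{2} = \left(-7633 - -15981\right) + \left(6 + 92\right)^{2} = \left(-7633 + 15981\right) + 98^{2} = 8348 + 9604 = 17952$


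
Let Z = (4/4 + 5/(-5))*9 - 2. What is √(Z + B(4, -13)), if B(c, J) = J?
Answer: I*√15 ≈ 3.873*I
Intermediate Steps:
Z = -2 (Z = (4*(¼) + 5*(-⅕))*9 - 2 = (1 - 1)*9 - 2 = 0*9 - 2 = 0 - 2 = -2)
√(Z + B(4, -13)) = √(-2 - 13) = √(-15) = I*√15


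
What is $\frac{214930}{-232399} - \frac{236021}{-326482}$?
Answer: $- \frac{15319731881}{75874090318} \approx -0.20191$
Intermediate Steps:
$\frac{214930}{-232399} - \frac{236021}{-326482} = 214930 \left(- \frac{1}{232399}\right) - - \frac{236021}{326482} = - \frac{214930}{232399} + \frac{236021}{326482} = - \frac{15319731881}{75874090318}$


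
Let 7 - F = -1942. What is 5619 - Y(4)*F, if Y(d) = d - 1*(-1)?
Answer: -4126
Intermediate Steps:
F = 1949 (F = 7 - 1*(-1942) = 7 + 1942 = 1949)
Y(d) = 1 + d (Y(d) = d + 1 = 1 + d)
5619 - Y(4)*F = 5619 - (1 + 4)*1949 = 5619 - 5*1949 = 5619 - 1*9745 = 5619 - 9745 = -4126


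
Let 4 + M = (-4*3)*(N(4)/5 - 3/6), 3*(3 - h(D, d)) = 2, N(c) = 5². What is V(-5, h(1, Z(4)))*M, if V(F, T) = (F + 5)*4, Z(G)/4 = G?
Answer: 0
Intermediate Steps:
Z(G) = 4*G
N(c) = 25
h(D, d) = 7/3 (h(D, d) = 3 - ⅓*2 = 3 - ⅔ = 7/3)
V(F, T) = 20 + 4*F (V(F, T) = (5 + F)*4 = 20 + 4*F)
M = -58 (M = -4 + (-4*3)*(25/5 - 3/6) = -4 - 12*(25*(⅕) - 3*⅙) = -4 - 12*(5 - ½) = -4 - 12*9/2 = -4 - 54 = -58)
V(-5, h(1, Z(4)))*M = (20 + 4*(-5))*(-58) = (20 - 20)*(-58) = 0*(-58) = 0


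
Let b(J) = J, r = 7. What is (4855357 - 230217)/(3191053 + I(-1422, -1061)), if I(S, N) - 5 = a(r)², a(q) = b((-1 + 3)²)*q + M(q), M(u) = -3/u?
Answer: 226631860/156399091 ≈ 1.4491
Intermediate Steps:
a(q) = -3/q + 4*q (a(q) = (-1 + 3)²*q - 3/q = 2²*q - 3/q = 4*q - 3/q = -3/q + 4*q)
I(S, N) = 37494/49 (I(S, N) = 5 + (-3/7 + 4*7)² = 5 + (-3*⅐ + 28)² = 5 + (-3/7 + 28)² = 5 + (193/7)² = 5 + 37249/49 = 37494/49)
(4855357 - 230217)/(3191053 + I(-1422, -1061)) = (4855357 - 230217)/(3191053 + 37494/49) = 4625140/(156399091/49) = 4625140*(49/156399091) = 226631860/156399091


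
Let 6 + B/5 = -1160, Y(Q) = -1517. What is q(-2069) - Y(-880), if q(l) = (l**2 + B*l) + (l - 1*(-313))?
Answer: 16342792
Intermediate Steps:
B = -5830 (B = -30 + 5*(-1160) = -30 - 5800 = -5830)
q(l) = 313 + l**2 - 5829*l (q(l) = (l**2 - 5830*l) + (l - 1*(-313)) = (l**2 - 5830*l) + (l + 313) = (l**2 - 5830*l) + (313 + l) = 313 + l**2 - 5829*l)
q(-2069) - Y(-880) = (313 + (-2069)**2 - 5829*(-2069)) - 1*(-1517) = (313 + 4280761 + 12060201) + 1517 = 16341275 + 1517 = 16342792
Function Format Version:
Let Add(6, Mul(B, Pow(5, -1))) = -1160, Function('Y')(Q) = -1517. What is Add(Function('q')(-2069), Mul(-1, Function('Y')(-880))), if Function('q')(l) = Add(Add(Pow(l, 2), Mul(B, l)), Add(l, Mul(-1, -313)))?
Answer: 16342792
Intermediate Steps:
B = -5830 (B = Add(-30, Mul(5, -1160)) = Add(-30, -5800) = -5830)
Function('q')(l) = Add(313, Pow(l, 2), Mul(-5829, l)) (Function('q')(l) = Add(Add(Pow(l, 2), Mul(-5830, l)), Add(l, Mul(-1, -313))) = Add(Add(Pow(l, 2), Mul(-5830, l)), Add(l, 313)) = Add(Add(Pow(l, 2), Mul(-5830, l)), Add(313, l)) = Add(313, Pow(l, 2), Mul(-5829, l)))
Add(Function('q')(-2069), Mul(-1, Function('Y')(-880))) = Add(Add(313, Pow(-2069, 2), Mul(-5829, -2069)), Mul(-1, -1517)) = Add(Add(313, 4280761, 12060201), 1517) = Add(16341275, 1517) = 16342792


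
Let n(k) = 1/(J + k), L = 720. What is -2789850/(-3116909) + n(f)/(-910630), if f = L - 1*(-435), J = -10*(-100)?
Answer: 5474822979235591/6116646065953850 ≈ 0.89507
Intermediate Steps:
J = 1000
f = 1155 (f = 720 - 1*(-435) = 720 + 435 = 1155)
n(k) = 1/(1000 + k)
-2789850/(-3116909) + n(f)/(-910630) = -2789850/(-3116909) + 1/((1000 + 1155)*(-910630)) = -2789850*(-1/3116909) - 1/910630/2155 = 2789850/3116909 + (1/2155)*(-1/910630) = 2789850/3116909 - 1/1962407650 = 5474822979235591/6116646065953850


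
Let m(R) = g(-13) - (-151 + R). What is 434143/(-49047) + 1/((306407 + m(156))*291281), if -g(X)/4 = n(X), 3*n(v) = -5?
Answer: -116243120420253217/13132484751013782 ≈ -8.8516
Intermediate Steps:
n(v) = -5/3 (n(v) = (1/3)*(-5) = -5/3)
g(X) = 20/3 (g(X) = -4*(-5/3) = 20/3)
m(R) = 473/3 - R (m(R) = 20/3 - (-151 + R) = 20/3 + (151 - R) = 473/3 - R)
434143/(-49047) + 1/((306407 + m(156))*291281) = 434143/(-49047) + 1/((306407 + (473/3 - 1*156))*291281) = 434143*(-1/49047) + (1/291281)/(306407 + (473/3 - 156)) = -434143/49047 + (1/291281)/(306407 + 5/3) = -434143/49047 + (1/291281)/(919226/3) = -434143/49047 + (3/919226)*(1/291281) = -434143/49047 + 3/267753068506 = -116243120420253217/13132484751013782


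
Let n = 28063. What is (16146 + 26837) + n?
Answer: 71046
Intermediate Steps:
(16146 + 26837) + n = (16146 + 26837) + 28063 = 42983 + 28063 = 71046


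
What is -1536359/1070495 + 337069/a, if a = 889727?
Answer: -1006109404838/952448304865 ≈ -1.0563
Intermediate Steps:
-1536359/1070495 + 337069/a = -1536359/1070495 + 337069/889727 = -1006109404838/952448304865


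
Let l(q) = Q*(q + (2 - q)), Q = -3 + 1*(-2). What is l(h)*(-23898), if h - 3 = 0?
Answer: 238980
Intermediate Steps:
h = 3 (h = 3 + 0 = 3)
Q = -5 (Q = -3 - 2 = -5)
l(q) = -10 (l(q) = -5*(q + (2 - q)) = -5*2 = -10)
l(h)*(-23898) = -10*(-23898) = 238980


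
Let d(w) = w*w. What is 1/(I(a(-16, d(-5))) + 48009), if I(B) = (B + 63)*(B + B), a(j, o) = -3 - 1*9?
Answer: 1/46785 ≈ 2.1374e-5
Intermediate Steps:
d(w) = w²
a(j, o) = -12 (a(j, o) = -3 - 9 = -12)
I(B) = 2*B*(63 + B) (I(B) = (63 + B)*(2*B) = 2*B*(63 + B))
1/(I(a(-16, d(-5))) + 48009) = 1/(2*(-12)*(63 - 12) + 48009) = 1/(2*(-12)*51 + 48009) = 1/(-1224 + 48009) = 1/46785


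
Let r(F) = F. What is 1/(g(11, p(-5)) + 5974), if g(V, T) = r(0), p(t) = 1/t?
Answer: 1/5974 ≈ 0.00016739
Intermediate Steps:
g(V, T) = 0
1/(g(11, p(-5)) + 5974) = 1/(0 + 5974) = 1/5974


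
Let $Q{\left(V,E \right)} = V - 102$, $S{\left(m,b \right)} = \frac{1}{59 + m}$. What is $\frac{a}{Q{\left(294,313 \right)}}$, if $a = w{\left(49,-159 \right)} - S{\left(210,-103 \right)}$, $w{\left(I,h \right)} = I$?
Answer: $\frac{3295}{12912} \approx 0.25519$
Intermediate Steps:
$Q{\left(V,E \right)} = -102 + V$ ($Q{\left(V,E \right)} = V - 102 = -102 + V$)
$a = \frac{13180}{269}$ ($a = 49 - \frac{1}{59 + 210} = 49 - \frac{1}{269} = \frac{13180}{269} \approx 48.996$)
$\frac{a}{Q{\left(294,313 \right)}} = \frac{13180}{269 \left(-102 + 294\right)} = \frac{13180}{269 \cdot 192} = \frac{13180}{269} \cdot \frac{1}{192} = \frac{3295}{12912}$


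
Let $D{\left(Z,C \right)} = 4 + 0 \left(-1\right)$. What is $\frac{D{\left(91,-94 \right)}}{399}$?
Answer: $\frac{4}{399} \approx 0.010025$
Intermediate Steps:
$D{\left(Z,C \right)} = 4$ ($D{\left(Z,C \right)} = 4 + 0 = 4$)
$\frac{D{\left(91,-94 \right)}}{399} = \frac{4}{399}$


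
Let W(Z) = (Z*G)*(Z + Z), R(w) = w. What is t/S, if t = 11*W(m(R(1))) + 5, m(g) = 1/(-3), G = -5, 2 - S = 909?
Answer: 65/8163 ≈ 0.0079628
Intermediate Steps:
S = -907 (S = 2 - 1*909 = 2 - 909 = -907)
m(g) = -⅓
W(Z) = -10*Z² (W(Z) = (Z*(-5))*(Z + Z) = (-5*Z)*(2*Z) = -10*Z²)
t = -65/9 (t = 11*(-10*(-⅓)²) + 5 = 11*(-10*⅑) + 5 = 11*(-10/9) + 5 = -110/9 + 5 = -65/9 ≈ -7.2222)
t/S = -65/9/(-907) = -65/9*(-1/907) = 65/8163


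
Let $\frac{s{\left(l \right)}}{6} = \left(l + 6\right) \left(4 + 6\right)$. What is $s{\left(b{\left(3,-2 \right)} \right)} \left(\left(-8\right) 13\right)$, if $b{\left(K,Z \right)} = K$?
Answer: $-56160$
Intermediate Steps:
$s{\left(l \right)} = 360 + 60 l$ ($s{\left(l \right)} = 6 \left(l + 6\right) \left(4 + 6\right) = 6 \left(6 + l\right) 10 = 6 \left(60 + 10 l\right) = 360 + 60 l$)
$s{\left(b{\left(3,-2 \right)} \right)} \left(\left(-8\right) 13\right) = \left(360 + 60 \cdot 3\right) \left(\left(-8\right) 13\right) = \left(360 + 180\right) \left(-104\right) = 540 \left(-104\right) = -56160$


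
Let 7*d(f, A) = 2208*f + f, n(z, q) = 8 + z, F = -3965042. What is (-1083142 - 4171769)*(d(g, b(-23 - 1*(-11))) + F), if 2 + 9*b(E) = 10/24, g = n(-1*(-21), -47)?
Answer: 145514964895263/7 ≈ 2.0788e+13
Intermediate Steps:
g = 29 (g = 8 - 1*(-21) = 8 + 21 = 29)
b(E) = -19/108 (b(E) = -2/9 + (10/24)/9 = -2/9 + (10*(1/24))/9 = -2/9 + (⅑)*(5/12) = -2/9 + 5/108 = -19/108)
d(f, A) = 2209*f/7 (d(f, A) = (2208*f + f)/7 = (2209*f)/7 = 2209*f/7)
(-1083142 - 4171769)*(d(g, b(-23 - 1*(-11))) + F) = (-1083142 - 4171769)*((2209/7)*29 - 3965042) = -5254911*(64061/7 - 3965042) = -5254911*(-27691233/7) = 145514964895263/7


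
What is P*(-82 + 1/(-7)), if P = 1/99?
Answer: -575/693 ≈ -0.82973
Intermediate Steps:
P = 1/99 ≈ 0.010101
P*(-82 + 1/(-7)) = (-82 + 1/(-7))/99 = (-82 - 1/7)/99 = (1/99)*(-575/7) = -575/693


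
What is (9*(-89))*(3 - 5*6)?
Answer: 21627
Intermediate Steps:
(9*(-89))*(3 - 5*6) = -801*(3 - 30) = -801*(-27) = 21627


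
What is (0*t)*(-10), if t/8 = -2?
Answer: 0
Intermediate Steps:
t = -16 (t = 8*(-2) = -16)
(0*t)*(-10) = (0*(-16))*(-10) = 0*(-10) = 0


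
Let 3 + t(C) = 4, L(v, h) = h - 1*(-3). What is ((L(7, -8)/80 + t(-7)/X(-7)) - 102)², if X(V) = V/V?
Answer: 2614689/256 ≈ 10214.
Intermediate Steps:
L(v, h) = 3 + h (L(v, h) = h + 3 = 3 + h)
X(V) = 1
t(C) = 1 (t(C) = -3 + 4 = 1)
((L(7, -8)/80 + t(-7)/X(-7)) - 102)² = (((3 - 8)/80 + 1/1) - 102)² = ((-5*1/80 + 1*1) - 102)² = ((-1/16 + 1) - 102)² = (15/16 - 102)² = (-1617/16)² = 2614689/256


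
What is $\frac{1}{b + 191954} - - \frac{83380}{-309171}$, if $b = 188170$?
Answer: $- \frac{10564809983}{39174439068} \approx -0.26969$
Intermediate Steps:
$\frac{1}{b + 191954} - - \frac{83380}{-309171} = \frac{1}{188170 + 191954} - - \frac{83380}{-309171} = \frac{1}{380124} - \left(-83380\right) \left(- \frac{1}{309171}\right) = \frac{1}{380124} - \frac{83380}{309171} = - \frac{10564809983}{39174439068}$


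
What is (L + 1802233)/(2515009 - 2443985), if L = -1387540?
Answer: 414693/71024 ≈ 5.8388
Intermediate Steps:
(L + 1802233)/(2515009 - 2443985) = (-1387540 + 1802233)/(2515009 - 2443985) = 414693/71024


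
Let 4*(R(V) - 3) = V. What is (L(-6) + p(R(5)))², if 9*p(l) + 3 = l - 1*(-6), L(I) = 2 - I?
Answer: 100489/1296 ≈ 77.538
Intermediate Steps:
R(V) = 3 + V/4
p(l) = ⅓ + l/9 (p(l) = -⅓ + (l - 1*(-6))/9 = -⅓ + (l + 6)/9 = -⅓ + (6 + l)/9 = -⅓ + (⅔ + l/9) = ⅓ + l/9)
(L(-6) + p(R(5)))² = ((2 - 1*(-6)) + (⅓ + (3 + (¼)*5)/9))² = ((2 + 6) + (⅓ + (3 + 5/4)/9))² = (8 + (⅓ + (⅑)*(17/4)))² = (8 + (⅓ + 17/36))² = (8 + 29/36)² = (317/36)² = 100489/1296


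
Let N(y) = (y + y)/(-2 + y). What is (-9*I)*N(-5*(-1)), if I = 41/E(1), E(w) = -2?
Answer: 615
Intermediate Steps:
I = -41/2 (I = 41/(-2) = 41*(-½) = -41/2 ≈ -20.500)
N(y) = 2*y/(-2 + y) (N(y) = (2*y)/(-2 + y) = 2*y/(-2 + y))
(-9*I)*N(-5*(-1)) = (-9*(-41/2))*(2*(-5*(-1))/(-2 - 5*(-1))) = 369*(2*5/(-2 + 5))/2 = 369*(2*5/3)/2 = 369*(2*5*(⅓))/2 = (369/2)*(10/3) = 615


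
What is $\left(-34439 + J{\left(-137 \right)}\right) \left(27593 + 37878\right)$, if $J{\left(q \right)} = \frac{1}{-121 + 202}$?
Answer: $- \frac{182635151818}{81} \approx -2.2548 \cdot 10^{9}$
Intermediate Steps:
$J{\left(q \right)} = \frac{1}{81}$
$\left(-34439 + J{\left(-137 \right)}\right) \left(27593 + 37878\right) = \left(-34439 + \frac{1}{81}\right) \left(27593 + 37878\right) = \left(- \frac{2789558}{81}\right) 65471 = - \frac{182635151818}{81}$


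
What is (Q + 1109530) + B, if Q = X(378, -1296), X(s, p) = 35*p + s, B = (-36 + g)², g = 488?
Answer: 1268852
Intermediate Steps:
B = 204304 (B = (-36 + 488)² = 452² = 204304)
X(s, p) = s + 35*p
Q = -44982 (Q = 378 + 35*(-1296) = 378 - 45360 = -44982)
(Q + 1109530) + B = (-44982 + 1109530) + 204304 = 1064548 + 204304 = 1268852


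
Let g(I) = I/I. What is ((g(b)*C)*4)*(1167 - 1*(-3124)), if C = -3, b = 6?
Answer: -51492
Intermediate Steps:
g(I) = 1
((g(b)*C)*4)*(1167 - 1*(-3124)) = ((1*(-3))*4)*(1167 - 1*(-3124)) = (-3*4)*(1167 + 3124) = -12*4291 = -51492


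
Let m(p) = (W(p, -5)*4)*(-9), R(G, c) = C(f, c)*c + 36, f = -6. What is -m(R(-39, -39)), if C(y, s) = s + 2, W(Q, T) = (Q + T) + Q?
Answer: 106308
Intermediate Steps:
W(Q, T) = T + 2*Q
C(y, s) = 2 + s
R(G, c) = 36 + c*(2 + c) (R(G, c) = (2 + c)*c + 36 = c*(2 + c) + 36 = 36 + c*(2 + c))
m(p) = 180 - 72*p (m(p) = ((-5 + 2*p)*4)*(-9) = (-20 + 8*p)*(-9) = 180 - 72*p)
-m(R(-39, -39)) = -(180 - 72*(36 - 39*(2 - 39))) = -(180 - 72*(36 - 39*(-37))) = -(180 - 72*(36 + 1443)) = -(180 - 72*1479) = -(180 - 106488) = -1*(-106308) = 106308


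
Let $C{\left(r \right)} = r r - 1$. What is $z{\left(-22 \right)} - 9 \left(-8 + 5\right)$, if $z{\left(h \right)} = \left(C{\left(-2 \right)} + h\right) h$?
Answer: $445$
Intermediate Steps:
$C{\left(r \right)} = -1 + r^{2}$ ($C{\left(r \right)} = r^{2} - 1 = -1 + r^{2}$)
$z{\left(h \right)} = h \left(3 + h\right)$ ($z{\left(h \right)} = \left(\left(-1 + \left(-2\right)^{2}\right) + h\right) h = \left(\left(-1 + 4\right) + h\right) h = \left(3 + h\right) h = h \left(3 + h\right)$)
$z{\left(-22 \right)} - 9 \left(-8 + 5\right) = - 22 \left(3 - 22\right) - 9 \left(-8 + 5\right) = \left(-22\right) \left(-19\right) - -27 = 418 + 27 = 445$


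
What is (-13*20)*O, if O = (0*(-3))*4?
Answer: 0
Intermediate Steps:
O = 0 (O = 0*4 = 0)
(-13*20)*O = -13*20*0 = -260*0 = 0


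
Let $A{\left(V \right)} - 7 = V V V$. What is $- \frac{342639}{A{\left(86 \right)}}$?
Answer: $- \frac{114213}{212021} \approx -0.53869$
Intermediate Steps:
$A{\left(V \right)} = 7 + V^{3}$ ($A{\left(V \right)} = 7 + V V V = 7 + V^{2} V = 7 + V^{3}$)
$- \frac{342639}{A{\left(86 \right)}} = - \frac{342639}{7 + 86^{3}} = - \frac{342639}{7 + 636056} = - \frac{342639}{636063} = \left(-342639\right) \frac{1}{636063} = - \frac{114213}{212021}$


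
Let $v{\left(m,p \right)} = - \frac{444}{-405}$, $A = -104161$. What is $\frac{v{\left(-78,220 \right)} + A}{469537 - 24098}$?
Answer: $- \frac{14061587}{60134265} \approx -0.23384$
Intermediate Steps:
$v{\left(m,p \right)} = \frac{148}{135}$ ($v{\left(m,p \right)} = \left(-444\right) \left(- \frac{1}{405}\right) = \frac{148}{135}$)
$\frac{v{\left(-78,220 \right)} + A}{469537 - 24098} = \frac{\frac{148}{135} - 104161}{469537 - 24098} = - \frac{14061587}{135 \cdot 445439} = \left(- \frac{14061587}{135}\right) \frac{1}{445439} = - \frac{14061587}{60134265}$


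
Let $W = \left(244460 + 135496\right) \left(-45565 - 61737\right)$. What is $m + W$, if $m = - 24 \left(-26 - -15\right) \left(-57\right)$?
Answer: $-40770053760$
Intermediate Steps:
$m = -15048$ ($m = - 24 \left(-26 + 15\right) \left(-57\right) = \left(-24\right) \left(-11\right) \left(-57\right) = 264 \left(-57\right) = -15048$)
$W = -40770038712$ ($W = 379956 \left(-107302\right) = -40770038712$)
$m + W = -15048 - 40770038712 = -40770053760$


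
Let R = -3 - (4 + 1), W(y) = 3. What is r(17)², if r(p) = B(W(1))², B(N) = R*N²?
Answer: 26873856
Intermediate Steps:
R = -8 (R = -3 - 1*5 = -3 - 5 = -8)
B(N) = -8*N²
r(p) = 5184 (r(p) = (-8*3²)² = (-8*9)² = (-72)² = 5184)
r(17)² = 5184² = 26873856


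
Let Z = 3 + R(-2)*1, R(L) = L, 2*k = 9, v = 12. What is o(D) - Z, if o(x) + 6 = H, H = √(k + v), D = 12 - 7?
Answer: -7 + √66/2 ≈ -2.9380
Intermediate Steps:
k = 9/2 (k = (½)*9 = 9/2 ≈ 4.5000)
D = 5
H = √66/2 (H = √(9/2 + 12) = √(33/2) = √66/2 ≈ 4.0620)
o(x) = -6 + √66/2
Z = 1 (Z = 3 - 2*1 = 3 - 2 = 1)
o(D) - Z = (-6 + √66/2) - 1*1 = (-6 + √66/2) - 1 = -7 + √66/2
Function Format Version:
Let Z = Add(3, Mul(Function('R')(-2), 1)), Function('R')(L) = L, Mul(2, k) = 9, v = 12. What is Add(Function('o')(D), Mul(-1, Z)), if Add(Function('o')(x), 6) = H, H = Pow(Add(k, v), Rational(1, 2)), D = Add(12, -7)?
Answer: Add(-7, Mul(Rational(1, 2), Pow(66, Rational(1, 2)))) ≈ -2.9380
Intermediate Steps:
k = Rational(9, 2) (k = Mul(Rational(1, 2), 9) = Rational(9, 2) ≈ 4.5000)
D = 5
H = Mul(Rational(1, 2), Pow(66, Rational(1, 2))) (H = Pow(Add(Rational(9, 2), 12), Rational(1, 2)) = Pow(Rational(33, 2), Rational(1, 2)) = Mul(Rational(1, 2), Pow(66, Rational(1, 2))) ≈ 4.0620)
Function('o')(x) = Add(-6, Mul(Rational(1, 2), Pow(66, Rational(1, 2))))
Z = 1 (Z = Add(3, Mul(-2, 1)) = Add(3, -2) = 1)
Add(Function('o')(D), Mul(-1, Z)) = Add(Add(-6, Mul(Rational(1, 2), Pow(66, Rational(1, 2)))), Mul(-1, 1)) = Add(Add(-6, Mul(Rational(1, 2), Pow(66, Rational(1, 2)))), -1) = Add(-7, Mul(Rational(1, 2), Pow(66, Rational(1, 2))))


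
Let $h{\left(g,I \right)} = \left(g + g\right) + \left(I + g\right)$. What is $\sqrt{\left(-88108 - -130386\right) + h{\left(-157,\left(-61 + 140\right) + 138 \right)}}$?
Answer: $2 \sqrt{10506} \approx 205.0$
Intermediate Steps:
$h{\left(g,I \right)} = I + 3 g$ ($h{\left(g,I \right)} = 2 g + \left(I + g\right) = I + 3 g$)
$\sqrt{\left(-88108 - -130386\right) + h{\left(-157,\left(-61 + 140\right) + 138 \right)}} = \sqrt{\left(-88108 - -130386\right) + \left(\left(\left(-61 + 140\right) + 138\right) + 3 \left(-157\right)\right)} = \sqrt{\left(-88108 + 130386\right) + \left(\left(79 + 138\right) - 471\right)} = \sqrt{42278 + \left(217 - 471\right)} = \sqrt{42278 - 254} = \sqrt{42024} = 2 \sqrt{10506}$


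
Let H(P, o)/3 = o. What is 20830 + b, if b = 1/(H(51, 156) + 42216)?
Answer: 889107721/42684 ≈ 20830.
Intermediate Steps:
H(P, o) = 3*o
b = 1/42684 (b = 1/(3*156 + 42216) = 1/(468 + 42216) = 1/42684 ≈ 2.3428e-5)
20830 + b = 20830 + 1/42684 = 889107721/42684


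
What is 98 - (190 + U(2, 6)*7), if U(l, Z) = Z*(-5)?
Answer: 118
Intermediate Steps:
U(l, Z) = -5*Z
98 - (190 + U(2, 6)*7) = 98 - (190 - 5*6*7) = 98 - (190 - 30*7) = 98 - (190 - 210) = 98 - 1*(-20) = 98 + 20 = 118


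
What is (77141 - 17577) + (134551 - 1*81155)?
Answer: 112960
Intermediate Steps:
(77141 - 17577) + (134551 - 1*81155) = 59564 + (134551 - 81155) = 59564 + 53396 = 112960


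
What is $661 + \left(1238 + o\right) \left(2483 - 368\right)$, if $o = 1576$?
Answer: $5952271$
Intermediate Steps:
$661 + \left(1238 + o\right) \left(2483 - 368\right) = 661 + \left(1238 + 1576\right) \left(2483 - 368\right) = 661 + 2814 \cdot 2115 = 661 + 5951610 = 5952271$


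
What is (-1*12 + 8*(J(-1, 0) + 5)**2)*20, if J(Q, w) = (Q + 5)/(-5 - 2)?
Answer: 142000/49 ≈ 2898.0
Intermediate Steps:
J(Q, w) = -5/7 - Q/7 (J(Q, w) = (5 + Q)/(-7) = (5 + Q)*(-1/7) = -5/7 - Q/7)
(-1*12 + 8*(J(-1, 0) + 5)**2)*20 = (-1*12 + 8*((-5/7 - 1/7*(-1)) + 5)**2)*20 = (-12 + 8*((-5/7 + 1/7) + 5)**2)*20 = (-12 + 8*(-4/7 + 5)**2)*20 = (-12 + 8*(31/7)**2)*20 = (-12 + 8*(961/49))*20 = (-12 + 7688/49)*20 = (7100/49)*20 = 142000/49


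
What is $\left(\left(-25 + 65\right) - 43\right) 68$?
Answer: $-204$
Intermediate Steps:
$\left(\left(-25 + 65\right) - 43\right) 68 = \left(40 - 43\right) 68 = \left(-3\right) 68 = -204$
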